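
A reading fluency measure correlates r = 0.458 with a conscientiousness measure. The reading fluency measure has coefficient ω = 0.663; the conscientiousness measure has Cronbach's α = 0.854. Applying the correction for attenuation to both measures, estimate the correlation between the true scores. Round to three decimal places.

0.609

r_true = r_obs / √(r_xx · r_yy) = 0.458 / √(0.663 × 0.854) = 0.458 / √0.566202 = 0.458 / 0.7525 ≈ 0.609.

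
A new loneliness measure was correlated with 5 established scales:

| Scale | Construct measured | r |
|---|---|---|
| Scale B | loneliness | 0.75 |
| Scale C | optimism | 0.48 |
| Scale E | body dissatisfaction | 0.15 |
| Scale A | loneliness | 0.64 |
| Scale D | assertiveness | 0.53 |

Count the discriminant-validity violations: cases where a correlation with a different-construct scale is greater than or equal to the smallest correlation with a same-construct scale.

Convergent (same construct = loneliness): Scale B, Scale A.
Smallest convergent = 0.64. Discriminant values: 0.48, 0.15, 0.53; count ≥ 0.64 → 0.

0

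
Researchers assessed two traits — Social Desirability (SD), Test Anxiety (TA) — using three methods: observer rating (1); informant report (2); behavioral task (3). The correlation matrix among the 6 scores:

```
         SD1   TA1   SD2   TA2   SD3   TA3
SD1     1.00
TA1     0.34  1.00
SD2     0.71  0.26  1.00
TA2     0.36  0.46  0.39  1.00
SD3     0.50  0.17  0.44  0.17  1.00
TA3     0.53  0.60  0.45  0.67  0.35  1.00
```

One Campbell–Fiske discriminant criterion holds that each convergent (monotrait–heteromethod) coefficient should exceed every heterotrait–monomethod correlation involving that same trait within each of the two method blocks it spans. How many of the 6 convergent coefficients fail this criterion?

Each convergent coefficient versus the relevant comparison correlations:
SD (methods 1·2): 0.71 vs {0.34, 0.39} → pass.
SD (methods 1·3): 0.50 vs {0.34, 0.35} → pass.
SD (methods 2·3): 0.44 vs {0.39, 0.35} → pass.
TA (methods 1·2): 0.46 vs {0.34, 0.39} → pass.
TA (methods 1·3): 0.60 vs {0.34, 0.35} → pass.
TA (methods 2·3): 0.67 vs {0.39, 0.35} → pass.
0 of 6 fail.

0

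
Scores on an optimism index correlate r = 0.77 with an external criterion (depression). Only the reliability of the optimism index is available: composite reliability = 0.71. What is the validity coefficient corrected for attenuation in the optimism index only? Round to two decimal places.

0.91

Single correction: r_c = r_obs / √r_xx = 0.77 / √0.71 = 0.77 / 0.8426 ≈ 0.91.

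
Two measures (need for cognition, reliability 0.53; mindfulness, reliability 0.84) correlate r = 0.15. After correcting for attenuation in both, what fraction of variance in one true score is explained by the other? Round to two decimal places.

Disattenuated r = 0.15 / √(0.53 × 0.84) = 0.15 / 0.6672 = 0.2248.
Shared true-score variance = 0.2248² = 0.0505 ≈ 0.05.

0.05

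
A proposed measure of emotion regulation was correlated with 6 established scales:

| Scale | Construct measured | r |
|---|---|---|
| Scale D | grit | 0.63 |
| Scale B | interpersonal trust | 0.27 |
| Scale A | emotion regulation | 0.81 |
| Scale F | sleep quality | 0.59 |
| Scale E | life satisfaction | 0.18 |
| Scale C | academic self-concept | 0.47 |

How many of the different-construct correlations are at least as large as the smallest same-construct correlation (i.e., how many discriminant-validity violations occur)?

0

Convergent (same construct = emotion regulation): Scale A.
Smallest convergent = 0.81. Discriminant values: 0.63, 0.27, 0.59, 0.18, 0.47; count ≥ 0.81 → 0.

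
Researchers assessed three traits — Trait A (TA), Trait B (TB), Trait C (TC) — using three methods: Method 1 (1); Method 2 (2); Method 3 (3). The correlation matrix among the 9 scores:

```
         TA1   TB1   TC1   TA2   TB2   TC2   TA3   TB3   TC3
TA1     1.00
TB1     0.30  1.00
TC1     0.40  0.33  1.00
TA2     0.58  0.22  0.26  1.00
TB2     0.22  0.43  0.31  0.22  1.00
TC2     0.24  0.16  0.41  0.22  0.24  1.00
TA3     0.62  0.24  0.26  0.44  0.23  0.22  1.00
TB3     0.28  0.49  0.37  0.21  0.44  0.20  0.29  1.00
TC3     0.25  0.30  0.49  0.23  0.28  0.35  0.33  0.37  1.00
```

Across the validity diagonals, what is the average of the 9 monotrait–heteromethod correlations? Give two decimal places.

Convergent values: 0.58, 0.62, 0.44, 0.43, 0.49, 0.44, 0.41, 0.49, 0.35; mean = 4.25/9 = 0.47.

0.47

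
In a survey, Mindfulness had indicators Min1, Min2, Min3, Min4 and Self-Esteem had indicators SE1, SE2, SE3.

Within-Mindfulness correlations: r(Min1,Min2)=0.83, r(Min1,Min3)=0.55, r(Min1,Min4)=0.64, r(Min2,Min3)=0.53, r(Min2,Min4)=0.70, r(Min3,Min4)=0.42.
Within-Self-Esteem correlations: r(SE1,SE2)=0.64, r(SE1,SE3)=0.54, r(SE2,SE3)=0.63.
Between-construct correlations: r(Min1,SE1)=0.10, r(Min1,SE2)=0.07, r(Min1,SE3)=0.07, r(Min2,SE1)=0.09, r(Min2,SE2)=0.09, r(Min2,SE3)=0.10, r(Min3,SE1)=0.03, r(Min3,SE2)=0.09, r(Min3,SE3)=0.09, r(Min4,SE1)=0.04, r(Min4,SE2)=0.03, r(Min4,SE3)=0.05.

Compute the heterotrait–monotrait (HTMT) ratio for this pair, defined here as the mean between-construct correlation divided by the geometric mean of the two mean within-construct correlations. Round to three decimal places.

Between-construct mean = 0.85/12 = 0.0708.
Mean within-Min = 3.67/6 = 0.6117; mean within-SE = 1.81/3 = 0.6033.
Geometric mean = √(0.6117 × 0.6033) = 0.6075.
HTMT = 0.0708 / 0.6075 = 0.117.

0.117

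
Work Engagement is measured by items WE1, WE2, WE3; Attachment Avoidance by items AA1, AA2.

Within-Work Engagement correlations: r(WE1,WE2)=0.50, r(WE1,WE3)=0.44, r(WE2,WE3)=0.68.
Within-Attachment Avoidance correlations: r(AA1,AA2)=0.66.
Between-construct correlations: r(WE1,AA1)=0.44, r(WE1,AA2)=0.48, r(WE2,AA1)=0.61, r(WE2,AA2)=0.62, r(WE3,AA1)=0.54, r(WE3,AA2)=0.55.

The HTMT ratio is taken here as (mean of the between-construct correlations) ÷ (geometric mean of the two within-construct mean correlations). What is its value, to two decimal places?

Between-construct mean = 3.24/6 = 0.5400.
Mean within-WE = 1.62/3 = 0.5400; mean within-AA = 0.66/1 = 0.6600.
Geometric mean = √(0.5400 × 0.6600) = 0.5970.
HTMT = 0.5400 / 0.5970 = 0.90.

0.90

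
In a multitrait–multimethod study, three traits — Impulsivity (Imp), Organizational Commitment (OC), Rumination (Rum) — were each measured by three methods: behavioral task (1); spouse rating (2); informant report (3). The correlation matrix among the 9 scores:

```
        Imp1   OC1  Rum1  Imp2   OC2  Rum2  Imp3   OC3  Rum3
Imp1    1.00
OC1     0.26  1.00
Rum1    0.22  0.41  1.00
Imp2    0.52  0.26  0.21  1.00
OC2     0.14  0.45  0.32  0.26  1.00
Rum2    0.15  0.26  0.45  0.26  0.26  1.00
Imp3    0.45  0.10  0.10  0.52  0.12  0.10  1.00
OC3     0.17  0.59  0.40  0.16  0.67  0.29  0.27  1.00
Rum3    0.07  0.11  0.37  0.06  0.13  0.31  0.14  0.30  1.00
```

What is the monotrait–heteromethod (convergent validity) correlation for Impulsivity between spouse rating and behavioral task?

0.52

Same trait (Imp), different methods: r(Imp2, Imp1) = 0.52.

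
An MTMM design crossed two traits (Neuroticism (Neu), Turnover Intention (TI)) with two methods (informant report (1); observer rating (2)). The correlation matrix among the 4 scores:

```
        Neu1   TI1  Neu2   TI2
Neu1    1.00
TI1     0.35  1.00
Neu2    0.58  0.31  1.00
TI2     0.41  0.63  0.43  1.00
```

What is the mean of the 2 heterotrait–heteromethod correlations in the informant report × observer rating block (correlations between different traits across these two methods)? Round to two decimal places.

HTHM values (method 1 × method 2): 0.41, 0.31; mean = 0.72/2 = 0.36.

0.36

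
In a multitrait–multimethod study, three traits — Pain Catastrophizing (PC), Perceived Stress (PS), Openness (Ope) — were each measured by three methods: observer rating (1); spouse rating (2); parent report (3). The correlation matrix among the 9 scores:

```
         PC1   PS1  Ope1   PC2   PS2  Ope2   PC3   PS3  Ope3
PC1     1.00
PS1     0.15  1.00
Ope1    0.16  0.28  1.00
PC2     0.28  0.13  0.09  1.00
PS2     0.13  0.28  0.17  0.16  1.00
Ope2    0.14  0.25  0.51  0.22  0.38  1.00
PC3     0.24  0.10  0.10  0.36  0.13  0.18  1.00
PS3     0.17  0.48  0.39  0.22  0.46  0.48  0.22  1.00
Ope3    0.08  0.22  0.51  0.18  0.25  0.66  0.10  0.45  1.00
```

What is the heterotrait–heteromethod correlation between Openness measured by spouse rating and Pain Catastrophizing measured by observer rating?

Different traits and methods: r(Ope2, PC1) = 0.14.

0.14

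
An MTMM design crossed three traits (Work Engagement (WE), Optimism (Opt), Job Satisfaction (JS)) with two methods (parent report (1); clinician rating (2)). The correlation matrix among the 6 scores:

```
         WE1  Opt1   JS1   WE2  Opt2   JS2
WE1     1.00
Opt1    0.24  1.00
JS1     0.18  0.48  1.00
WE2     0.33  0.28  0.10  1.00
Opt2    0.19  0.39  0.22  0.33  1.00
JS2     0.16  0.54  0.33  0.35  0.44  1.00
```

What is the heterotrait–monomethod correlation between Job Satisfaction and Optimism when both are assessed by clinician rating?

0.44

Different traits, same method: r(JS2, Opt2) = 0.44.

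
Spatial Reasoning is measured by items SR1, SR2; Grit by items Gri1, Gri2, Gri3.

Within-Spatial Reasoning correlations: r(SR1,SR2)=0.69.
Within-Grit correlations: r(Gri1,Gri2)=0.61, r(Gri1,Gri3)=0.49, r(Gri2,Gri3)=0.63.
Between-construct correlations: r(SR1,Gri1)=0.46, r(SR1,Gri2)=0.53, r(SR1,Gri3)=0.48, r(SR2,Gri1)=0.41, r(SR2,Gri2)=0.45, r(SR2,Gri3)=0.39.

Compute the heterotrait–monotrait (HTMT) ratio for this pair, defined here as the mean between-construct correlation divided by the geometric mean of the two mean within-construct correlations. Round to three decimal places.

Between-construct mean = 2.72/6 = 0.4533.
Mean within-SR = 0.69/1 = 0.6900; mean within-Gri = 1.73/3 = 0.5767.
Geometric mean = √(0.6900 × 0.5767) = 0.6308.
HTMT = 0.4533 / 0.6308 = 0.719.

0.719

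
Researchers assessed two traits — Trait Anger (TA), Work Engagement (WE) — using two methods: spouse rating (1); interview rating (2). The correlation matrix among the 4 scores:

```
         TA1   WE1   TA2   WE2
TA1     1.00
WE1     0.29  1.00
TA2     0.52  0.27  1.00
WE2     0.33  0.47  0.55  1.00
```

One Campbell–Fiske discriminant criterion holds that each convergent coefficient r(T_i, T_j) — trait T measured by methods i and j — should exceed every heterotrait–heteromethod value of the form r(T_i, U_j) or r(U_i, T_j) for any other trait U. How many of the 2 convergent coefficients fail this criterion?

Convergent coefficients and their comparison sets:
TA (methods 1·2): 0.52 vs {0.33, 0.27} → pass.
WE (methods 1·2): 0.47 vs {0.27, 0.33} → pass.
0 of 2 fail.

0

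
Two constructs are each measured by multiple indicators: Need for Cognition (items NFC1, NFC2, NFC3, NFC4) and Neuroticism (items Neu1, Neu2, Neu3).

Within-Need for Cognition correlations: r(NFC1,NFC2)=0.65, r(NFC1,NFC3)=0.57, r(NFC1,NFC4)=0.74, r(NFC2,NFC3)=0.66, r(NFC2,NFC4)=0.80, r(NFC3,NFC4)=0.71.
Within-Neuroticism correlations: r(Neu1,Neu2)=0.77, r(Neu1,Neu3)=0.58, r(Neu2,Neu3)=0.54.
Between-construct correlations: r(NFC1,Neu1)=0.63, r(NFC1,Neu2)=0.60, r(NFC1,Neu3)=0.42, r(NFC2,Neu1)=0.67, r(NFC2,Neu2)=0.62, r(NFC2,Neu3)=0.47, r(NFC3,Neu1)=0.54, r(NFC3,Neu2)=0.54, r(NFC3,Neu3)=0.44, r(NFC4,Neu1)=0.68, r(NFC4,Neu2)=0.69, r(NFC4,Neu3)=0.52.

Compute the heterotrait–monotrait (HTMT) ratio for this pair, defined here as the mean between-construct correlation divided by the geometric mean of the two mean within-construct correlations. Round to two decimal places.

Between-construct mean = 6.82/12 = 0.5683.
Mean within-NFC = 4.13/6 = 0.6883; mean within-Neu = 1.89/3 = 0.6300.
Geometric mean = √(0.6883 × 0.6300) = 0.6585.
HTMT = 0.5683 / 0.6585 = 0.86.

0.86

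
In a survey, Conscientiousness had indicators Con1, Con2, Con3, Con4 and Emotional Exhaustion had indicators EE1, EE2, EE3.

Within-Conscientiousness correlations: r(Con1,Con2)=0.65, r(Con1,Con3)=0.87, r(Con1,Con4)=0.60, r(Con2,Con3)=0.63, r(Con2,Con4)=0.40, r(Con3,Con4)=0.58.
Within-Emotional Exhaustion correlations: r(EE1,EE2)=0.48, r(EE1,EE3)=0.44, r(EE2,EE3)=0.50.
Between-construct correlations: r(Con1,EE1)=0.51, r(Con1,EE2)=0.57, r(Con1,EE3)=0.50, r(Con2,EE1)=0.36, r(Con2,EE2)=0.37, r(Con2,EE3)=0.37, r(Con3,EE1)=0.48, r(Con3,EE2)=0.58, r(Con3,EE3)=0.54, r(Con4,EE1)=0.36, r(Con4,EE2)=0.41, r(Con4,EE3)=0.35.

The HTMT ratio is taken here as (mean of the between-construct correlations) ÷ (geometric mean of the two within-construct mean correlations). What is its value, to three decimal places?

0.830

Between-construct mean = 5.40/12 = 0.4500.
Mean within-Con = 3.73/6 = 0.6217; mean within-EE = 1.42/3 = 0.4733.
Geometric mean = √(0.6217 × 0.4733) = 0.5424.
HTMT = 0.4500 / 0.5424 = 0.830.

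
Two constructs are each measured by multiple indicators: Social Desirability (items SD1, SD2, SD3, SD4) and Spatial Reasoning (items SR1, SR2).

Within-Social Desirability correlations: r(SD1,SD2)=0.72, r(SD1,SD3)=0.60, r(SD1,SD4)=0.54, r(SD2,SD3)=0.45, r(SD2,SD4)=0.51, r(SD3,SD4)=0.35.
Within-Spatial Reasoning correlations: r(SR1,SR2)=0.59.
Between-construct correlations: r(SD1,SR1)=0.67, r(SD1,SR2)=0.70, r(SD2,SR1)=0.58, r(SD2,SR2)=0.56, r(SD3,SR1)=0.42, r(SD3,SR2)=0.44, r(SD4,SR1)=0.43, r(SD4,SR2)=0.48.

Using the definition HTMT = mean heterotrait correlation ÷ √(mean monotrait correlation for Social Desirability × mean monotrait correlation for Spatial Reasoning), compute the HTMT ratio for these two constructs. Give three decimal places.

0.958

Mean heterotrait r = 4.28/8 = 0.5350.
Mean within-SD = 3.17/6 = 0.5283; mean within-SR = 0.59/1 = 0.5900.
Geometric mean = √(0.5283 × 0.5900) = 0.5583.
HTMT = 0.5350 / 0.5583 = 0.958.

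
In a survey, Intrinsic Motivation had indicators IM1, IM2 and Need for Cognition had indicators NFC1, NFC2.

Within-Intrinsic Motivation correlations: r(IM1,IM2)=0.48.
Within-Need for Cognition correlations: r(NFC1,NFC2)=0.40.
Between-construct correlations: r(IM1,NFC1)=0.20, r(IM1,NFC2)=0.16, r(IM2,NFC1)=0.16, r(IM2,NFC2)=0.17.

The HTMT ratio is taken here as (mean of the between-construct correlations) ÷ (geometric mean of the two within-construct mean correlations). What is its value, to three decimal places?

0.394

Mean between = 0.69/4 = 0.1725.
Mean within-IM = 0.48/1 = 0.4800; mean within-NFC = 0.40/1 = 0.4000.
Geometric mean = √(0.4800 × 0.4000) = 0.4382.
HTMT = 0.1725 / 0.4382 = 0.394.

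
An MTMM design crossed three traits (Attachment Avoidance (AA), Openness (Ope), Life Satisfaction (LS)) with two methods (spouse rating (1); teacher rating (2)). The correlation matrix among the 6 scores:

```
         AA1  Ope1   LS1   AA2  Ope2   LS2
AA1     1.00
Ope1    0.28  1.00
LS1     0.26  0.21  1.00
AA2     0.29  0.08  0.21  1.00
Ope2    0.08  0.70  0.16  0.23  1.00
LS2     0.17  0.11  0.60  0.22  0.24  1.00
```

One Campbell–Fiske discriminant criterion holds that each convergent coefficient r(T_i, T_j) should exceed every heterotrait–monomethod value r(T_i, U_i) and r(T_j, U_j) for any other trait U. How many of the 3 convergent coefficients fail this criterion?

Each convergent coefficient versus the relevant comparison correlations:
AA (methods 1·2): 0.29 vs {0.28, 0.23, 0.26, 0.22} → pass.
Ope (methods 1·2): 0.70 vs {0.28, 0.23, 0.21, 0.24} → pass.
LS (methods 1·2): 0.60 vs {0.26, 0.22, 0.21, 0.24} → pass.
0 of 3 fail.

0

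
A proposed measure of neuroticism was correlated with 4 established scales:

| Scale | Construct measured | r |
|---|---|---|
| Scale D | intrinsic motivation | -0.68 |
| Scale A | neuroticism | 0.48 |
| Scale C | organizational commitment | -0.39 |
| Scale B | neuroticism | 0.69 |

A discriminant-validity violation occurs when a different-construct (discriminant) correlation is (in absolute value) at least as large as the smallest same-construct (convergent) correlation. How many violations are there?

Convergent (same construct = neuroticism): Scale A, Scale B.
Smallest convergent = 0.48. Discriminant |r|: 0.68, 0.39; count ≥ 0.48 → 1.

1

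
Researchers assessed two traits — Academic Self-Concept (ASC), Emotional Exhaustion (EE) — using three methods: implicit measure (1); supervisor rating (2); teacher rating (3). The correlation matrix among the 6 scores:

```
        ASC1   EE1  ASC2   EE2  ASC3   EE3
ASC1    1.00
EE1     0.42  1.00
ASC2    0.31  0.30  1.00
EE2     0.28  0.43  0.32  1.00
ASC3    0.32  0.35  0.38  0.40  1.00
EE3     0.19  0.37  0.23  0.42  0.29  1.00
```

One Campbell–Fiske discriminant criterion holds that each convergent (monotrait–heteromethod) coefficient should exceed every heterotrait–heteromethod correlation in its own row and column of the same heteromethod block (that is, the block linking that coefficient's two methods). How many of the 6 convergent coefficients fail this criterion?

2

Checking each validity diagonal entry against its comparison values:
ASC (methods 1·2): 0.31 vs {0.28, 0.30} → pass.
ASC (methods 1·3): 0.32 vs {0.19, 0.35} → fail.
ASC (methods 2·3): 0.38 vs {0.23, 0.40} → fail.
EE (methods 1·2): 0.43 vs {0.30, 0.28} → pass.
EE (methods 1·3): 0.37 vs {0.35, 0.19} → pass.
EE (methods 2·3): 0.42 vs {0.40, 0.23} → pass.
2 of 6 fail.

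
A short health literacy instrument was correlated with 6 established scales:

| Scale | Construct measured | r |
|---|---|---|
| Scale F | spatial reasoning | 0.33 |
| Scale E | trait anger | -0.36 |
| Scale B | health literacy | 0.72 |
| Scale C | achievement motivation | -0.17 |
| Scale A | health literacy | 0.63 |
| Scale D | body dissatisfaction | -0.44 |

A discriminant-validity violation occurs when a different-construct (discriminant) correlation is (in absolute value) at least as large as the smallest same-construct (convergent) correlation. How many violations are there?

0

Convergent (same construct = health literacy): Scale B, Scale A.
Smallest convergent = 0.63. Discriminant |r|: 0.33, 0.36, 0.17, 0.44; count ≥ 0.63 → 0.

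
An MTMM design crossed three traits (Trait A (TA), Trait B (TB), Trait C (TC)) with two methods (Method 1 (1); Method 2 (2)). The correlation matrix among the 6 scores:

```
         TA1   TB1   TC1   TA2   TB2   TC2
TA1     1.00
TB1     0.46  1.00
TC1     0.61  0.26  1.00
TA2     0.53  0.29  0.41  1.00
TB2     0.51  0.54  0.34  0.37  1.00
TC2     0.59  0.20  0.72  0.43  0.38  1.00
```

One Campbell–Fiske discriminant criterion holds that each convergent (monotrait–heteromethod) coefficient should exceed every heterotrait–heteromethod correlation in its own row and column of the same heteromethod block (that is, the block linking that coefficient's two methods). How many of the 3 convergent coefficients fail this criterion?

Convergent coefficients and their comparison sets:
TA (methods 1·2): 0.53 vs {0.51, 0.29, 0.59, 0.41} → fail.
TB (methods 1·2): 0.54 vs {0.29, 0.51, 0.20, 0.34} → pass.
TC (methods 1·2): 0.72 vs {0.41, 0.59, 0.34, 0.20} → pass.
1 of 3 fail.

1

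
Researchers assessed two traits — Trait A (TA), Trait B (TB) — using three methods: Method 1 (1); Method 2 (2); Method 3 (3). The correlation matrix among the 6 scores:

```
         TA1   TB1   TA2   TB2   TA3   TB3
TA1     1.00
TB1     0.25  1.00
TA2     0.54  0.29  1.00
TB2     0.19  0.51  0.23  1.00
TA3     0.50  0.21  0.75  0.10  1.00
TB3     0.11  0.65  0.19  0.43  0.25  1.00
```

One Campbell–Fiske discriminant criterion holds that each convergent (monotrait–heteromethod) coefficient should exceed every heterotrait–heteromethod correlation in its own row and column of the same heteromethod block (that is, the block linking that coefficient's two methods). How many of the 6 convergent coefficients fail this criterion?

0

Convergent coefficients and their comparison sets:
TA (methods 1·2): 0.54 vs {0.19, 0.29} → pass.
TA (methods 1·3): 0.50 vs {0.11, 0.21} → pass.
TA (methods 2·3): 0.75 vs {0.19, 0.10} → pass.
TB (methods 1·2): 0.51 vs {0.29, 0.19} → pass.
TB (methods 1·3): 0.65 vs {0.21, 0.11} → pass.
TB (methods 2·3): 0.43 vs {0.10, 0.19} → pass.
0 of 6 fail.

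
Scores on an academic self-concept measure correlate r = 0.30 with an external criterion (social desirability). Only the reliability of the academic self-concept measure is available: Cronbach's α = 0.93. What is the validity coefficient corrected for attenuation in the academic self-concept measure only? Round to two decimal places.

0.31

Single correction: r_c = r_obs / √r_xx = 0.30 / √0.93 = 0.30 / 0.9644 ≈ 0.31.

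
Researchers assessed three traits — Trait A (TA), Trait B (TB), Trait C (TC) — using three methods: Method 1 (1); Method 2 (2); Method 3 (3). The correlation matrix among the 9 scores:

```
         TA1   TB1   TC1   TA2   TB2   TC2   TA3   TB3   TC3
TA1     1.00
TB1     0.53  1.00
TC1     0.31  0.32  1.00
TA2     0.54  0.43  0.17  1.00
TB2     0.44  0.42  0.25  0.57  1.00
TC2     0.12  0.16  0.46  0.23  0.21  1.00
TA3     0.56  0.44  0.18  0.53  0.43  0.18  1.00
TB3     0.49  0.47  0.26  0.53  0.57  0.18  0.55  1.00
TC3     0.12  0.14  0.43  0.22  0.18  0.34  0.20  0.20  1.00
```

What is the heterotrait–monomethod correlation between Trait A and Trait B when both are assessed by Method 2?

0.57

Different traits, same method: r(TA2, TB2) = 0.57.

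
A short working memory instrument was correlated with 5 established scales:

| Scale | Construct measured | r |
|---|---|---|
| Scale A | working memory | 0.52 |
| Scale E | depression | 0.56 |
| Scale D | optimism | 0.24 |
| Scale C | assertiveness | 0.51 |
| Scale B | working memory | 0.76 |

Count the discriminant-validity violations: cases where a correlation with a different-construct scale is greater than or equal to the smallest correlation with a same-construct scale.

Convergent (same construct = working memory): Scale A, Scale B.
Smallest convergent = 0.52. Discriminant values: 0.56, 0.24, 0.51; count ≥ 0.52 → 1.

1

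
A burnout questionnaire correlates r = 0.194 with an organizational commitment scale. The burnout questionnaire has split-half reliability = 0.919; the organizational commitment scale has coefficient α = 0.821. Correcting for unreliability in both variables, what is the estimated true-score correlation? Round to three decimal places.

0.223

r_true = r_obs / √(r_xx · r_yy) = 0.194 / √(0.919 × 0.821) = 0.194 / √0.754499 = 0.194 / 0.8686 ≈ 0.223.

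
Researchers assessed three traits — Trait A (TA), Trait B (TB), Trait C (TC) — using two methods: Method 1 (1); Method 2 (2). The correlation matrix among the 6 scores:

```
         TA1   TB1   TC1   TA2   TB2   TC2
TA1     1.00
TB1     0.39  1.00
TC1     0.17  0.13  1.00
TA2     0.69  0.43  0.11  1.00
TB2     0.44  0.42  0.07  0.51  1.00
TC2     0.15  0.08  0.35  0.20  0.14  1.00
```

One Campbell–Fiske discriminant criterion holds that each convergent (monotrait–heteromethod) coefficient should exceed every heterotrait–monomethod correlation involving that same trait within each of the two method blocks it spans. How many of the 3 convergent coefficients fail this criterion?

Checking each validity diagonal entry against its comparison values:
TA (methods 1·2): 0.69 vs {0.39, 0.51, 0.17, 0.20} → pass.
TB (methods 1·2): 0.42 vs {0.39, 0.51, 0.13, 0.14} → fail.
TC (methods 1·2): 0.35 vs {0.17, 0.20, 0.13, 0.14} → pass.
1 of 3 fail.

1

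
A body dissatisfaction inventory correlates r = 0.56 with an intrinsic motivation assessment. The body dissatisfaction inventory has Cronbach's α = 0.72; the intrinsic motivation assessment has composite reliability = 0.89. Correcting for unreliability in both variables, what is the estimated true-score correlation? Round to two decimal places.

0.70

r_true = r_obs / √(r_xx · r_yy) = 0.56 / √(0.72 × 0.89) = 0.56 / √0.6408 = 0.56 / 0.8005 ≈ 0.70.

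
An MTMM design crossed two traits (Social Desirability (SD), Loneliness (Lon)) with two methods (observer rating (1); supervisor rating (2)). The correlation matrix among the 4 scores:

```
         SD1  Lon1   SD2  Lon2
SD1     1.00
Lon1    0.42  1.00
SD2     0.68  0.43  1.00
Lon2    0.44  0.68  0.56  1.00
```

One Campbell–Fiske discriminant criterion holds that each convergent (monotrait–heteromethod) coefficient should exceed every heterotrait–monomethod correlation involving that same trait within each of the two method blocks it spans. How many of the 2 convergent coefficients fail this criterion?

0

Checking each validity diagonal entry against its comparison values:
SD (methods 1·2): 0.68 vs {0.42, 0.56} → pass.
Lon (methods 1·2): 0.68 vs {0.42, 0.56} → pass.
0 of 2 fail.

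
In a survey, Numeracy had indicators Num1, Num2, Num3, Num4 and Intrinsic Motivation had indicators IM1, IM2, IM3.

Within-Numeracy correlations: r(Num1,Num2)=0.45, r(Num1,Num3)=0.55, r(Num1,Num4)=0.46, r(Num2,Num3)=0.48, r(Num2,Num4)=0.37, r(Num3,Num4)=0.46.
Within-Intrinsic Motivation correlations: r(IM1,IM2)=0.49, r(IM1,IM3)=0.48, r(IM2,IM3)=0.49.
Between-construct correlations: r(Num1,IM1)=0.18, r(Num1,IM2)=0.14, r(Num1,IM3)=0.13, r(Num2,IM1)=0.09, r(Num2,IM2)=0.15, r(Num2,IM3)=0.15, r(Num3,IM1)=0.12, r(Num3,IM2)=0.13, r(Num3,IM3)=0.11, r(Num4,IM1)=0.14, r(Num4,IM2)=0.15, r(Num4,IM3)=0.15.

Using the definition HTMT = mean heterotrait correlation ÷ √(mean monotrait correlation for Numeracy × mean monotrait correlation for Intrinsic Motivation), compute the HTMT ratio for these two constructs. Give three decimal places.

0.288

Mean heterotrait r = 1.64/12 = 0.1367.
Mean within-Num = 2.77/6 = 0.4617; mean within-IM = 1.46/3 = 0.4867.
Geometric mean = √(0.4617 × 0.4867) = 0.4740.
HTMT = 0.1367 / 0.4740 = 0.288.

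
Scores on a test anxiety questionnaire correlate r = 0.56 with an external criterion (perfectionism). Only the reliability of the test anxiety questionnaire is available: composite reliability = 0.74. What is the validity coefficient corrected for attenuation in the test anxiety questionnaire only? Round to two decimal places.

Single correction: r_c = r_obs / √r_xx = 0.56 / √0.74 = 0.56 / 0.8602 ≈ 0.65.

0.65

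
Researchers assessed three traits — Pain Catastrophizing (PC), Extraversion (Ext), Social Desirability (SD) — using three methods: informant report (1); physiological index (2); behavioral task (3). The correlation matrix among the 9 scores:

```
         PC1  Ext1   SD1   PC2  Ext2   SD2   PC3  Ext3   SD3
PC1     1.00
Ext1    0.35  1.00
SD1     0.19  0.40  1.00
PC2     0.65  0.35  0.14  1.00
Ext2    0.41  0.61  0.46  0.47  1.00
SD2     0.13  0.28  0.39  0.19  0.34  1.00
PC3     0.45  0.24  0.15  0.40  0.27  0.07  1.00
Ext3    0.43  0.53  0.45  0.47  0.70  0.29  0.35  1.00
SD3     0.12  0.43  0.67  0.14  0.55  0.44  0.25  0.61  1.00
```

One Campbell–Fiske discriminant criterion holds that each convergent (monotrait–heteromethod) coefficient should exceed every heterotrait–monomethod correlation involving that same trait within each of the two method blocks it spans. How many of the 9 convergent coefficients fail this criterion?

4

Convergent coefficients and their comparison sets:
PC (methods 1·2): 0.65 vs {0.35, 0.47, 0.19, 0.19} → pass.
PC (methods 1·3): 0.45 vs {0.35, 0.35, 0.19, 0.25} → pass.
PC (methods 2·3): 0.40 vs {0.47, 0.35, 0.19, 0.25} → fail.
Ext (methods 1·2): 0.61 vs {0.35, 0.47, 0.40, 0.34} → pass.
Ext (methods 1·3): 0.53 vs {0.35, 0.35, 0.40, 0.61} → fail.
Ext (methods 2·3): 0.70 vs {0.47, 0.35, 0.34, 0.61} → pass.
SD (methods 1·2): 0.39 vs {0.19, 0.19, 0.40, 0.34} → fail.
SD (methods 1·3): 0.67 vs {0.19, 0.25, 0.40, 0.61} → pass.
SD (methods 2·3): 0.44 vs {0.19, 0.25, 0.34, 0.61} → fail.
4 of 9 fail.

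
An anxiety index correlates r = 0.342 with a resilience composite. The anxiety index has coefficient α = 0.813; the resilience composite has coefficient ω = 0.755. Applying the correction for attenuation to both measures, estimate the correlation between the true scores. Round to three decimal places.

r_true = r_obs / √(r_xx · r_yy) = 0.342 / √(0.813 × 0.755) = 0.342 / √0.613815 = 0.342 / 0.7835 ≈ 0.437.

0.437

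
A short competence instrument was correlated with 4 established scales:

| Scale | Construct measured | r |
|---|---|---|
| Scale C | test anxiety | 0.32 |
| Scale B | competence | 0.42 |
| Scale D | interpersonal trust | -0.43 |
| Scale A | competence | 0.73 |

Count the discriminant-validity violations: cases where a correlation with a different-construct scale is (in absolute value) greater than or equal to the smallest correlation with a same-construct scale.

Convergent (same construct = competence): Scale B, Scale A.
Smallest convergent = 0.42. Discriminant |r|: 0.32, 0.43; count ≥ 0.42 → 1.

1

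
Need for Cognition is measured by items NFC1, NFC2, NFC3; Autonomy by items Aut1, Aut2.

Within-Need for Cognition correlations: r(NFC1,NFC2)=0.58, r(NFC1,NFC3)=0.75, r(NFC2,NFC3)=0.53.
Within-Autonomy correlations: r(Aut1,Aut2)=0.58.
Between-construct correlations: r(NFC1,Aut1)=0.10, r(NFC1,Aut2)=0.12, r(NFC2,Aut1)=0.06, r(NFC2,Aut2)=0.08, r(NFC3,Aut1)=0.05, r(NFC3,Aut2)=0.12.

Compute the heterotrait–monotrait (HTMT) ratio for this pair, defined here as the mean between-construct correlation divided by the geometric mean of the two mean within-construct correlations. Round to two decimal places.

0.15

Between-construct mean = 0.53/6 = 0.0883.
Mean within-NFC = 1.86/3 = 0.6200; mean within-Aut = 0.58/1 = 0.5800.
Geometric mean = √(0.6200 × 0.5800) = 0.5997.
HTMT = 0.0883 / 0.5997 = 0.15.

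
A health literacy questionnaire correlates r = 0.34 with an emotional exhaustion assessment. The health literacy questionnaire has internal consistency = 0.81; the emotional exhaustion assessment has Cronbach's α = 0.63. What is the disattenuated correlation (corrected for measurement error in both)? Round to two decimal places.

r_true = r_obs / √(r_xx · r_yy) = 0.34 / √(0.81 × 0.63) = 0.34 / √0.5103 = 0.34 / 0.7144 ≈ 0.48.

0.48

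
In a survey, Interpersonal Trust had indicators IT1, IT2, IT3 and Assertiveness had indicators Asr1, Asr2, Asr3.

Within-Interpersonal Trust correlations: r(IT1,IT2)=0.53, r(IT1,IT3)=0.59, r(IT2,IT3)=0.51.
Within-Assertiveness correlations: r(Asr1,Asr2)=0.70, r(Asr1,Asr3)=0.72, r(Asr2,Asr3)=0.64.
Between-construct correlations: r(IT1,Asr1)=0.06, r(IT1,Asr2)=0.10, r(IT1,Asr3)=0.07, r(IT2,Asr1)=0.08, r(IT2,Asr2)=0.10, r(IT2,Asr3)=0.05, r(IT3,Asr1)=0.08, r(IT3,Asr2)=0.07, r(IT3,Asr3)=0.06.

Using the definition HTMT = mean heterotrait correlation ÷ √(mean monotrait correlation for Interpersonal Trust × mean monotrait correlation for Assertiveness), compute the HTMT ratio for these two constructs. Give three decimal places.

Mean heterotrait r = 0.67/9 = 0.0744.
Mean within-IT = 1.63/3 = 0.5433; mean within-Asr = 2.06/3 = 0.6867.
Geometric mean = √(0.5433 × 0.6867) = 0.6108.
HTMT = 0.0744 / 0.6108 = 0.122.

0.122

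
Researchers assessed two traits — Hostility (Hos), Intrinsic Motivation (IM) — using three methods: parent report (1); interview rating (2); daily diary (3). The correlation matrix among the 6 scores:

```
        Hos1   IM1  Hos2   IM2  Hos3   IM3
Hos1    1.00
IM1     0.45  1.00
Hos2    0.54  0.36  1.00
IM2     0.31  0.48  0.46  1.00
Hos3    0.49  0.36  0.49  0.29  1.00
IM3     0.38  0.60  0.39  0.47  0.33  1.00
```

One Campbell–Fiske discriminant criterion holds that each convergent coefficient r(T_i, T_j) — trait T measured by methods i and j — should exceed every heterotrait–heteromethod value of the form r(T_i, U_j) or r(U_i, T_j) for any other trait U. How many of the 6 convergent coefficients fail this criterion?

0

Convergent coefficients and their comparison sets:
Hos (methods 1·2): 0.54 vs {0.31, 0.36} → pass.
Hos (methods 1·3): 0.49 vs {0.38, 0.36} → pass.
Hos (methods 2·3): 0.49 vs {0.39, 0.29} → pass.
IM (methods 1·2): 0.48 vs {0.36, 0.31} → pass.
IM (methods 1·3): 0.60 vs {0.36, 0.38} → pass.
IM (methods 2·3): 0.47 vs {0.29, 0.39} → pass.
0 of 6 fail.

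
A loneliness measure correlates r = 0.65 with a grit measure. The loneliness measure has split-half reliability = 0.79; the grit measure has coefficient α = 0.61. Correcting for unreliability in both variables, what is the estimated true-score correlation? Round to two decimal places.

0.94

r_true = r_obs / √(r_xx · r_yy) = 0.65 / √(0.79 × 0.61) = 0.65 / √0.4819 = 0.65 / 0.6942 ≈ 0.94.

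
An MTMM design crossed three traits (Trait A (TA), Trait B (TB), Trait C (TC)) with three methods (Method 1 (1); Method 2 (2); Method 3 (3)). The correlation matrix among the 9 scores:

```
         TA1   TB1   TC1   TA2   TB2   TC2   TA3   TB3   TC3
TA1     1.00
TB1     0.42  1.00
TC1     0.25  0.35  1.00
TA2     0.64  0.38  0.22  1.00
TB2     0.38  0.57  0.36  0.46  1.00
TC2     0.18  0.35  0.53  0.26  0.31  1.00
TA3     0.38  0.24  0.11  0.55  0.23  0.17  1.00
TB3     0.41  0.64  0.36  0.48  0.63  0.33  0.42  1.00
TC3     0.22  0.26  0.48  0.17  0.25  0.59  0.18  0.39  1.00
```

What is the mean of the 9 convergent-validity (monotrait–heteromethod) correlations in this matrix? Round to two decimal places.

0.56

Convergent values: 0.64, 0.38, 0.55, 0.57, 0.64, 0.63, 0.53, 0.48, 0.59; mean = 5.01/9 = 0.56.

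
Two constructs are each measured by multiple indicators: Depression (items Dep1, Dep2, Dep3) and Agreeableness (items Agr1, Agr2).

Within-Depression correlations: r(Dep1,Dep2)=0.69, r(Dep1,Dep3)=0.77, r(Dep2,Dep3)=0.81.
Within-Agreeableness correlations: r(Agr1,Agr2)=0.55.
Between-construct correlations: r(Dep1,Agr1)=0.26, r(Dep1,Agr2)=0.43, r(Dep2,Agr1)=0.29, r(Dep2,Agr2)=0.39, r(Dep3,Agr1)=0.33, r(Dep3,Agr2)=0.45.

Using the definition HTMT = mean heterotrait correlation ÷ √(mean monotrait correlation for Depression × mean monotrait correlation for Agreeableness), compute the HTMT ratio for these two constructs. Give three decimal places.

0.555

Mean heterotrait r = 2.15/6 = 0.3583.
Mean within-Dep = 2.27/3 = 0.7567; mean within-Agr = 0.55/1 = 0.5500.
Geometric mean = √(0.7567 × 0.5500) = 0.6451.
HTMT = 0.3583 / 0.6451 = 0.555.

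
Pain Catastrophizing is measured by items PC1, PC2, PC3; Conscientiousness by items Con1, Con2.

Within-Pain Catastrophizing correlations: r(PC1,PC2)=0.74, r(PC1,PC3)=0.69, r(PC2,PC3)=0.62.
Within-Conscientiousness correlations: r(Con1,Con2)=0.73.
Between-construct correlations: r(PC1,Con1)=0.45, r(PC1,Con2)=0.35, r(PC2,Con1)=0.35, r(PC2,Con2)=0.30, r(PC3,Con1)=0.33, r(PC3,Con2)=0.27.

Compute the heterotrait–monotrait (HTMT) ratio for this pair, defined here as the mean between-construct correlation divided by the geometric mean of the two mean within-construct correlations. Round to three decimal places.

Mean heterotrait r = 2.05/6 = 0.3417.
Mean within-PC = 2.05/3 = 0.6833; mean within-Con = 0.73/1 = 0.7300.
Geometric mean = √(0.6833 × 0.7300) = 0.7063.
HTMT = 0.3417 / 0.7063 = 0.484.

0.484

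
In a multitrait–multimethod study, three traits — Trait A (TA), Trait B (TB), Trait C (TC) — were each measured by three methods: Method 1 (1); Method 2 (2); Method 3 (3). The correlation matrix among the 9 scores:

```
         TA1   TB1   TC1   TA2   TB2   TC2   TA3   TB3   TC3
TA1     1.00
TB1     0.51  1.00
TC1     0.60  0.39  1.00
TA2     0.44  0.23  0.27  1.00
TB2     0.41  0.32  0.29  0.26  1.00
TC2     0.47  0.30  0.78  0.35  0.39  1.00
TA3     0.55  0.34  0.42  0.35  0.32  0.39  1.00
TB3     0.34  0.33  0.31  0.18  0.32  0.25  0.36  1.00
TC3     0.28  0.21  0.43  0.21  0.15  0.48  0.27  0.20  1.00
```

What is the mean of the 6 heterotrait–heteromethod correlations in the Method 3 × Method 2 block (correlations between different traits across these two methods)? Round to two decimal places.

HTHM values (method 3 × method 2): 0.32, 0.39, 0.18, 0.25, 0.21, 0.15; mean = 1.50/6 = 0.25.

0.25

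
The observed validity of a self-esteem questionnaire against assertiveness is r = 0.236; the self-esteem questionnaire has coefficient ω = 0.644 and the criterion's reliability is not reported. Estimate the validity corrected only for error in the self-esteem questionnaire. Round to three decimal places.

Single correction: r_c = r_obs / √r_xx = 0.236 / √0.644 = 0.236 / 0.8025 ≈ 0.294.

0.294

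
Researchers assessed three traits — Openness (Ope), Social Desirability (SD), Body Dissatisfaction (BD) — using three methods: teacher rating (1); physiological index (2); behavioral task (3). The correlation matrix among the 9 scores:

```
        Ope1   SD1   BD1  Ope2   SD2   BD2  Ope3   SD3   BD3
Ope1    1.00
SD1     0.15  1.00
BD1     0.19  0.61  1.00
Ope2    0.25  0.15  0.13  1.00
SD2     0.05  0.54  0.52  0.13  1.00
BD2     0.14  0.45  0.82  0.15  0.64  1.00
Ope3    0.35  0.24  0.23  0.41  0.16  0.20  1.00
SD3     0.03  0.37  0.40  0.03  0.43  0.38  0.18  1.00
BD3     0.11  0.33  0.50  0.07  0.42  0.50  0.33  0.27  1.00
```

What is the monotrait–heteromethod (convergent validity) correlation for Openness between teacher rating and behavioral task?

Same trait (Ope), different methods: r(Ope1, Ope3) = 0.35.

0.35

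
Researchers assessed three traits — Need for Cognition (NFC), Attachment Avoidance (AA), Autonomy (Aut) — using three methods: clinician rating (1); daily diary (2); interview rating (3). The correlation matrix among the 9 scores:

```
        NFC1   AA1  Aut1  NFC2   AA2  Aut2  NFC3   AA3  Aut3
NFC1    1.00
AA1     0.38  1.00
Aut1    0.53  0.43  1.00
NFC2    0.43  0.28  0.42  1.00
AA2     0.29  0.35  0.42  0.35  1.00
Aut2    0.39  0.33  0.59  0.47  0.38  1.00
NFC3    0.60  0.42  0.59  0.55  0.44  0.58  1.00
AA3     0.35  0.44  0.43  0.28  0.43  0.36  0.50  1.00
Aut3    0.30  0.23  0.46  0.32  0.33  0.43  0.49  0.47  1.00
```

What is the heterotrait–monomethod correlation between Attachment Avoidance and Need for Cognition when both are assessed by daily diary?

Different traits, same method: r(AA2, NFC2) = 0.35.

0.35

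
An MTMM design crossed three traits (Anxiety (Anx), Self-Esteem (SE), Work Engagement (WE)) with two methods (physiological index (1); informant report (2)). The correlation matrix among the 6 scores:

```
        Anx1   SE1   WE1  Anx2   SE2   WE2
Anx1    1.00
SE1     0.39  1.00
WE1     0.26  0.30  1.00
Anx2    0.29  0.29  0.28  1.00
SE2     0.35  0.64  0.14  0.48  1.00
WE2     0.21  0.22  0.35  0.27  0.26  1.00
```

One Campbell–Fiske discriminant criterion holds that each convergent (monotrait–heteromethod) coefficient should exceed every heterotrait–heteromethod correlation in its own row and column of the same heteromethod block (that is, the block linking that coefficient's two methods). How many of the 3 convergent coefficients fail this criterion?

1

Convergent coefficients and their comparison sets:
Anx (methods 1·2): 0.29 vs {0.35, 0.29, 0.21, 0.28} → fail.
SE (methods 1·2): 0.64 vs {0.29, 0.35, 0.22, 0.14} → pass.
WE (methods 1·2): 0.35 vs {0.28, 0.21, 0.14, 0.22} → pass.
1 of 3 fail.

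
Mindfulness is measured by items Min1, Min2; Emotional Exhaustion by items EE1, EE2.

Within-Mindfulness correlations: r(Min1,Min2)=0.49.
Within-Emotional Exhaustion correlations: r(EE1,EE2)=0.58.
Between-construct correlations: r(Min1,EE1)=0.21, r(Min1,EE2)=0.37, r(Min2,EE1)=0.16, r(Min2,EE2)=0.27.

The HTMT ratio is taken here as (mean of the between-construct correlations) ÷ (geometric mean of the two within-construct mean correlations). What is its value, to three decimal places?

Mean heterotrait r = 1.01/4 = 0.2525.
Mean within-Min = 0.49/1 = 0.4900; mean within-EE = 0.58/1 = 0.5800.
Geometric mean = √(0.4900 × 0.5800) = 0.5331.
HTMT = 0.2525 / 0.5331 = 0.474.

0.474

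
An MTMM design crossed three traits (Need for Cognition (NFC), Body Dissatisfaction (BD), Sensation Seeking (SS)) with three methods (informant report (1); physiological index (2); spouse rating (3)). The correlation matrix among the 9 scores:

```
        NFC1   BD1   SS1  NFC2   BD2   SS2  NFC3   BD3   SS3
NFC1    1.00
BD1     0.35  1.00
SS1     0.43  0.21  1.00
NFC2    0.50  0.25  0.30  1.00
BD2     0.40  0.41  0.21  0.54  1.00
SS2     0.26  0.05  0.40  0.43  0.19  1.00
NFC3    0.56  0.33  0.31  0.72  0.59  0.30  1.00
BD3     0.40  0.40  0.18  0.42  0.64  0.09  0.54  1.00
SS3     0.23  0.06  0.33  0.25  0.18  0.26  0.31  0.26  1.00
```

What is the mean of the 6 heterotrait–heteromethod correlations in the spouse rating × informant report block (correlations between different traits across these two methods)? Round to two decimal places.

HTHM values (method 3 × method 1): 0.33, 0.31, 0.40, 0.18, 0.23, 0.06; mean = 1.51/6 = 0.25.

0.25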